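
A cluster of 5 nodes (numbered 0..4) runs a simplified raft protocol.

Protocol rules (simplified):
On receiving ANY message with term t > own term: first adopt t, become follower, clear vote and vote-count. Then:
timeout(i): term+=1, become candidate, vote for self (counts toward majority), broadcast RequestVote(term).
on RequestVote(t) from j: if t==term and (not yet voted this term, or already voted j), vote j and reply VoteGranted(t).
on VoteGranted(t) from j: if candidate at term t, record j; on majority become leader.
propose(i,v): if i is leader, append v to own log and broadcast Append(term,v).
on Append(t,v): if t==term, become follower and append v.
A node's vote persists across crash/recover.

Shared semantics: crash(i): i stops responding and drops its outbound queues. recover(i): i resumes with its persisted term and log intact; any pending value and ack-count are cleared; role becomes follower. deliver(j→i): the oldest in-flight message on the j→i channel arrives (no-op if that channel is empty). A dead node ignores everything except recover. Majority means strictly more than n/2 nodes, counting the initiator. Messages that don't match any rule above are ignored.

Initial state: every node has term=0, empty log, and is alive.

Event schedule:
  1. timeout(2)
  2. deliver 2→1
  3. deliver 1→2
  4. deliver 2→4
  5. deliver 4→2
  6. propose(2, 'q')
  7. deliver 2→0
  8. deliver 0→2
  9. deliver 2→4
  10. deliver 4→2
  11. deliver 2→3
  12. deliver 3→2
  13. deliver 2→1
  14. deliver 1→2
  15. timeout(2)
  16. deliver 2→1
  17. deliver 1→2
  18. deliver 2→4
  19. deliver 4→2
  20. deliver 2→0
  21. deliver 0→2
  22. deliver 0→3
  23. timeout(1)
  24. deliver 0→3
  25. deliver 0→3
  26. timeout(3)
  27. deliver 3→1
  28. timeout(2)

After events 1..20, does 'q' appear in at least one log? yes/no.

step 1 timeout(2): 2={cand,t=1,log=-}
step 2 deliver 2→1: 1={foll,t=1,log=-}
step 3 deliver 1→2: —
step 4 deliver 2→4: 4={foll,t=1,log=-}
step 5 deliver 4→2: 2={lead,t=1,log=-}
step 6 propose(2,'q'): 2={lead,t=1,log=q}
step 7 deliver 2→0: 0={foll,t=1,log=-}
step 8 deliver 0→2: —
step 9 deliver 2→4: 4={foll,t=1,log=q}
step 10 deliver 4→2: —
step 11 deliver 2→3: 3={foll,t=1,log=-}
step 12 deliver 3→2: —
step 13 deliver 2→1: 1={foll,t=1,log=q}
step 14 deliver 1→2: —
step 15 timeout(2): 2={cand,t=2,log=q}
step 16 deliver 2→1: 1={foll,t=2,log=q}
step 17 deliver 1→2: —
step 18 deliver 2→4: 4={foll,t=2,log=q}
step 19 deliver 4→2: 2={lead,t=2,log=q}
step 20 deliver 2→0: 0={foll,t=1,log=q}

yes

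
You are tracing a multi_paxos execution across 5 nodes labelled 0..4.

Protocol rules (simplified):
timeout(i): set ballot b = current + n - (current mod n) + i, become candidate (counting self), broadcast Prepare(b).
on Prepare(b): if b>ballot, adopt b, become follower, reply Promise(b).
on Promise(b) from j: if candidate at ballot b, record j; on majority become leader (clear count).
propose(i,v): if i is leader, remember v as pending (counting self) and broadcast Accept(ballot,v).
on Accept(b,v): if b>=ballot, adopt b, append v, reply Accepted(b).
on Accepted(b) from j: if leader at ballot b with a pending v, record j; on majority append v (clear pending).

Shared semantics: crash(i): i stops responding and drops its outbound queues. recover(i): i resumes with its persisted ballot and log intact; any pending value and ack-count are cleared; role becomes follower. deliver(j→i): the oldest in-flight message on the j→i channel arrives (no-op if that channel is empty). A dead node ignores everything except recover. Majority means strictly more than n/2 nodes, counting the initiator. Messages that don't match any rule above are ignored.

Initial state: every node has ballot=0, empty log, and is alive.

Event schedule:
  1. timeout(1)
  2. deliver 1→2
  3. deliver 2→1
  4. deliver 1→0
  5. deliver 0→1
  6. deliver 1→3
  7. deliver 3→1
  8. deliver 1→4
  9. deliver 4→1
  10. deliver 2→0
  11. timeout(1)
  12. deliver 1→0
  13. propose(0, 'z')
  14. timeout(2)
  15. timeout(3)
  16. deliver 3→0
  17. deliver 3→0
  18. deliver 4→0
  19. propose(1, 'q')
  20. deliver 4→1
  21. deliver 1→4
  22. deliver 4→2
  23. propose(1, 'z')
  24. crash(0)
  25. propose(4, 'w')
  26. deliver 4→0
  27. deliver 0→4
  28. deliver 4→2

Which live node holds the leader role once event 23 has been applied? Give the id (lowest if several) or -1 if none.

1. timeout(1):  <1:cand b6 ->
2. deliver 1→2:  <2:foll b6 ->
3. deliver 2→1:  nop
4. deliver 1→0:  <0:foll b6 ->
5. deliver 0→1:  <1:lead b6 ->
6. deliver 1→3:  <3:foll b6 ->
7. deliver 3→1:  nop
8. deliver 1→4:  <4:foll b6 ->
9. deliver 4→1:  nop
10. deliver 2→0:  nop
11. timeout(1):  <1:cand b11 ->
12. deliver 1→0:  <0:foll b11 ->
13. propose(0,'z'):  nop
14. timeout(2):  <2:cand b12 ->
15. timeout(3):  <3:cand b13 ->
16. deliver 3→0:  <0:foll b13 ->
17. deliver 3→0:  nop
18. deliver 4→0:  nop
19. propose(1,'q'):  nop
20. deliver 4→1:  nop
21. deliver 1→4:  <4:foll b11 ->
22. deliver 4→2:  nop
23. propose(1,'z'):  nop

-1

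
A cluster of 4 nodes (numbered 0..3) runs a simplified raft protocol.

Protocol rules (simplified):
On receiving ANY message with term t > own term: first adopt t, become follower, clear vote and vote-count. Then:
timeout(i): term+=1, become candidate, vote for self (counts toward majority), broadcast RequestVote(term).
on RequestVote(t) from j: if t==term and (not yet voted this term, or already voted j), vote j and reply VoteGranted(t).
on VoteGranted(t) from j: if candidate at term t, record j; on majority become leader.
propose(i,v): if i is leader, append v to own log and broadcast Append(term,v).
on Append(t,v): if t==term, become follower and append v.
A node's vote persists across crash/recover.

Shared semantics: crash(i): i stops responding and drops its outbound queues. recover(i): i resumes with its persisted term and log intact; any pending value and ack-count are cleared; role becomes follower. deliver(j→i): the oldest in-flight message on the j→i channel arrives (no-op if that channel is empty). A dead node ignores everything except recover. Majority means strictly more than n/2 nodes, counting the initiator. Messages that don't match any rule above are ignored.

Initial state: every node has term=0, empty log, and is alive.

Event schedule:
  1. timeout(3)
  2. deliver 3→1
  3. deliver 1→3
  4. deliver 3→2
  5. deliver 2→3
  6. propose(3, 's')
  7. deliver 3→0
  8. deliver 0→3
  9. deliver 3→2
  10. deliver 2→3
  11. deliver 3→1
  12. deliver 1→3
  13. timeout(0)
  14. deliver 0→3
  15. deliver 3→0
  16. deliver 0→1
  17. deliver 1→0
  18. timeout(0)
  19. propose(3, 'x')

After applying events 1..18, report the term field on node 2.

1

after 1 — timeout(3): n3:cand/t1/[-]
after 2 — deliver 3→1: n1:foll/t1/[-]
after 3 — deliver 1→3: ·
after 4 — deliver 3→2: n2:foll/t1/[-]
after 5 — deliver 2→3: n3:lead/t1/[-]
after 6 — propose(3,'s'): n3:lead/t1/[s]
after 7 — deliver 3→0: n0:foll/t1/[-]
after 8 — deliver 0→3: ·
after 9 — deliver 3→2: n2:foll/t1/[s]
after 10 — deliver 2→3: ·
after 11 — deliver 3→1: n1:foll/t1/[s]
after 12 — deliver 1→3: ·
after 13 — timeout(0): n0:cand/t2/[-]
after 14 — deliver 0→3: n3:foll/t2/[s]
after 15 — deliver 3→0: ·
after 16 — deliver 0→1: n1:foll/t2/[s]
after 17 — deliver 1→0: ·
after 18 — timeout(0): n0:cand/t3/[-]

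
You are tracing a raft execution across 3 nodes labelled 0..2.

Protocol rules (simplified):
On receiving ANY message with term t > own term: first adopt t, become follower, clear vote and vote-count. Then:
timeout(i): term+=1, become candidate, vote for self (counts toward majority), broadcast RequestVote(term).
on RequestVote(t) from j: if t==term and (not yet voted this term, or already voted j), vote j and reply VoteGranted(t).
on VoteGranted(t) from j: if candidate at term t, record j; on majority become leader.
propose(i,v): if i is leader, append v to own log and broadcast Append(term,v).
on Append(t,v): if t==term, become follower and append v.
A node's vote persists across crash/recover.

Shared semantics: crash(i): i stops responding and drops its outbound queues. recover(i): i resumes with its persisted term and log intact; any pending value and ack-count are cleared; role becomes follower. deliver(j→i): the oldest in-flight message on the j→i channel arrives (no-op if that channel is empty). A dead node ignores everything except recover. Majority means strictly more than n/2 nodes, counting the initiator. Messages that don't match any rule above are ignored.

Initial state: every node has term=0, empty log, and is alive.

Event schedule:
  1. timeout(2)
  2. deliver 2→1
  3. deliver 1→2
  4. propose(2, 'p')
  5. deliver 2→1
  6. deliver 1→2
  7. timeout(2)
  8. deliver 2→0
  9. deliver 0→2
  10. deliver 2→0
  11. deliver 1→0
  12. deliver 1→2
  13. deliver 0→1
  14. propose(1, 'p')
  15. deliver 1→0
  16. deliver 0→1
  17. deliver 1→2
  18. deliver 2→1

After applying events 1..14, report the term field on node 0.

1

after 1 — timeout(2): n2:cand/t1/[-]
after 2 — deliver 2→1: n1:foll/t1/[-]
after 3 — deliver 1→2: n2:lead/t1/[-]
after 4 — propose(2,'p'): n2:lead/t1/[p]
after 5 — deliver 2→1: n1:foll/t1/[p]
after 6 — deliver 1→2: ·
after 7 — timeout(2): n2:cand/t2/[p]
after 8 — deliver 2→0: n0:foll/t1/[-]
after 9 — deliver 0→2: ·
after 10 — deliver 2→0: n0:foll/t1/[p]
after 11 — deliver 1→0: ·
after 12 — deliver 1→2: ·
after 13 — deliver 0→1: ·
after 14 — propose(1,'p'): ·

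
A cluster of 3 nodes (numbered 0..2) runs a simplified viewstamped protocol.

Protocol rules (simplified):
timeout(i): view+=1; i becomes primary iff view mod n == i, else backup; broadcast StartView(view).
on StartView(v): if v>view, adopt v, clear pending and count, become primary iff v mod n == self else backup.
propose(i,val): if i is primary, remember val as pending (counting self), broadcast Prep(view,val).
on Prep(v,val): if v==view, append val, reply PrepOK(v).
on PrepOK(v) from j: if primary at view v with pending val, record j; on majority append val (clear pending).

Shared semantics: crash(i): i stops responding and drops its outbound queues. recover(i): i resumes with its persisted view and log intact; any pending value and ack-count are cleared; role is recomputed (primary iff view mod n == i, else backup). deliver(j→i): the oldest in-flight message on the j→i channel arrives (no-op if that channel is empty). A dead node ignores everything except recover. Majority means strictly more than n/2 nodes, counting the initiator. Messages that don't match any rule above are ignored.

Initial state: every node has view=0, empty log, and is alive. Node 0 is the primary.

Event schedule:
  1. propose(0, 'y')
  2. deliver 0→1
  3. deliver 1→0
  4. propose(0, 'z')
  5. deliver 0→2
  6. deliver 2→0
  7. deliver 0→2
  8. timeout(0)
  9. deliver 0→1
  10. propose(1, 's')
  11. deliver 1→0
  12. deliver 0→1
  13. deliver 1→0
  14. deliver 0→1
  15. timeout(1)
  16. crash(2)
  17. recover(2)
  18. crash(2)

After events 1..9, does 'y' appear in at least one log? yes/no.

yes

after 1 — propose(0,'y'): ·
after 2 — deliver 0→1: n1:back/v0/[y]
after 3 — deliver 1→0: n0:prim/v0/[y]
after 4 — propose(0,'z'): ·
after 5 — deliver 0→2: n2:back/v0/[y]
after 6 — deliver 2→0: n0:prim/v0/[y,z]
after 7 — deliver 0→2: n2:back/v0/[y,z]
after 8 — timeout(0): n0:back/v1/[y,z]
after 9 — deliver 0→1: n1:back/v0/[y,z]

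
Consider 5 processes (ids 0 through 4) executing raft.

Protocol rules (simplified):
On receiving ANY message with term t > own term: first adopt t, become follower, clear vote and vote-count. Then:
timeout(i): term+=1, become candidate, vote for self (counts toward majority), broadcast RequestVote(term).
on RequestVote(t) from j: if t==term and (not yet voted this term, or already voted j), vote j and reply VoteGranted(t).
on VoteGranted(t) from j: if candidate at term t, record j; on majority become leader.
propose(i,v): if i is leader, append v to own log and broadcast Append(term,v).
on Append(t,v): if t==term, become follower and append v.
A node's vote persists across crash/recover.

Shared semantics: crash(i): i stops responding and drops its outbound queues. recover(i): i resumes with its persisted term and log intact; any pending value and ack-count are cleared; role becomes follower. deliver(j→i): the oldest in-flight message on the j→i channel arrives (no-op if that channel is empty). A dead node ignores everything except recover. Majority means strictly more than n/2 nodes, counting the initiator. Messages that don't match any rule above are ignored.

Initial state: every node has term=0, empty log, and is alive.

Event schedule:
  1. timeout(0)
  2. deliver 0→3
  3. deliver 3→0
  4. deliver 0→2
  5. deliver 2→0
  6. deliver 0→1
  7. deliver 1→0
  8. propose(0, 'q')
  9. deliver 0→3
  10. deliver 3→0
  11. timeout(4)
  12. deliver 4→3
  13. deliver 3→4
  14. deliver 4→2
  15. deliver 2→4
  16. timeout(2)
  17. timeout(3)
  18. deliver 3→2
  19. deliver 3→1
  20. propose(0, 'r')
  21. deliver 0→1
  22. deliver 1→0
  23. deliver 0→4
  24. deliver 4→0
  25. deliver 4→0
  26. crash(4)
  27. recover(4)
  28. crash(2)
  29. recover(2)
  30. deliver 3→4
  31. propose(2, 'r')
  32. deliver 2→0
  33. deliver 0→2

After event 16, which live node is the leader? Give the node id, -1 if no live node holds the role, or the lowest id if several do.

e1 timeout(0): 0[cand,t=1,-]
e2 deliver 0→3: 3[foll,t=1,-]
e3 deliver 3→0: ·
e4 deliver 0→2: 2[foll,t=1,-]
e5 deliver 2→0: 0[lead,t=1,-]
e6 deliver 0→1: 1[foll,t=1,-]
e7 deliver 1→0: ·
e8 propose(0,'q'): 0[lead,t=1,q]
e9 deliver 0→3: 3[foll,t=1,q]
e10 deliver 3→0: ·
e11 timeout(4): 4[cand,t=1,-]
e12 deliver 4→3: ·
e13 deliver 3→4: ·
e14 deliver 4→2: ·
e15 deliver 2→4: ·
e16 timeout(2): 2[cand,t=2,-]

0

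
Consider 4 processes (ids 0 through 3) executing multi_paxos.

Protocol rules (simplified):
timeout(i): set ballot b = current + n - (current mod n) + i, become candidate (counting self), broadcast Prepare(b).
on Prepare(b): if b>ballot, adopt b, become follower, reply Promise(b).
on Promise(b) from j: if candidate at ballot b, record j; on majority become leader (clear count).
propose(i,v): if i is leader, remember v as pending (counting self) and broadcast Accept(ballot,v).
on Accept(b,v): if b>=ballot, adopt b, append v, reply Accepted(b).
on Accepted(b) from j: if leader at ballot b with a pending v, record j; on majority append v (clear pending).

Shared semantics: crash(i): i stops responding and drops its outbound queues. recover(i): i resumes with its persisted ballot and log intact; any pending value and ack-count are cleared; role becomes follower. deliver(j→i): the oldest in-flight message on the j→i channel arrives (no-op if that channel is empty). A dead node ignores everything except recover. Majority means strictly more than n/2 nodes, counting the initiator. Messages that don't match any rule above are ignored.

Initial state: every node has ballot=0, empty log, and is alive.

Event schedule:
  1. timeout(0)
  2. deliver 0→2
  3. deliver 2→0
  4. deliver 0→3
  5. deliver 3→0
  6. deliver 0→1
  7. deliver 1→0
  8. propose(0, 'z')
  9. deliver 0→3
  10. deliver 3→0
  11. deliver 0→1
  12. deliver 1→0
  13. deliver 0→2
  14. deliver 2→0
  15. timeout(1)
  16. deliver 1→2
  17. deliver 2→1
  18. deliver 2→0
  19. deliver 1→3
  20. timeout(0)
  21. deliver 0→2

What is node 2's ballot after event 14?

4

e1 timeout(0): 0[cand,b=4,-]
e2 deliver 0→2: 2[foll,b=4,-]
e3 deliver 2→0: ·
e4 deliver 0→3: 3[foll,b=4,-]
e5 deliver 3→0: 0[lead,b=4,-]
e6 deliver 0→1: 1[foll,b=4,-]
e7 deliver 1→0: ·
e8 propose(0,'z'): ·
e9 deliver 0→3: 3[foll,b=4,z]
e10 deliver 3→0: ·
e11 deliver 0→1: 1[foll,b=4,z]
e12 deliver 1→0: 0[lead,b=4,z]
e13 deliver 0→2: 2[foll,b=4,z]
e14 deliver 2→0: ·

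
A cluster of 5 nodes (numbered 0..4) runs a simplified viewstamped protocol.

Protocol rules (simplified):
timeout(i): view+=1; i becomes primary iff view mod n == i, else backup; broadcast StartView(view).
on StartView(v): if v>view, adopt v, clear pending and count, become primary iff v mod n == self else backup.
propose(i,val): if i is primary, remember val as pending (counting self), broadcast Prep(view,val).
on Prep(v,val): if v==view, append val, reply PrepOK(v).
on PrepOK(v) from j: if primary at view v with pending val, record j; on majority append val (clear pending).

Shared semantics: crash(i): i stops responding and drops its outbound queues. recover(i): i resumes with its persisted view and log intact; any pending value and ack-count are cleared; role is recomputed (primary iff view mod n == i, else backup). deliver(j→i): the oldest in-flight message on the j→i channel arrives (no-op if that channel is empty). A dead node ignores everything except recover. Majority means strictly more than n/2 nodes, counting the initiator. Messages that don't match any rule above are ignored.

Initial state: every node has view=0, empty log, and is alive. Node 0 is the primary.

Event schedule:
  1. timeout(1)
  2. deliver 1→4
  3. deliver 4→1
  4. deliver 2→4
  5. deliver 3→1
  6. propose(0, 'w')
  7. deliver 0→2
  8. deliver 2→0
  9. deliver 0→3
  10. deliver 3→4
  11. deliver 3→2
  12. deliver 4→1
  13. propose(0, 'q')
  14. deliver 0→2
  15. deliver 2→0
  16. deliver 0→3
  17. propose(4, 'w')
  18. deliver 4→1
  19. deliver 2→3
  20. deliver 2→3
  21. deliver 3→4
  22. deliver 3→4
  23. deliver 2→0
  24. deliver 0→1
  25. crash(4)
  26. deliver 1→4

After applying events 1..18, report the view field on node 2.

e1 timeout(1): 1[prim,v=1,-]
e2 deliver 1→4: 4[back,v=1,-]
e3 deliver 4→1: ·
e4 deliver 2→4: ·
e5 deliver 3→1: ·
e6 propose(0,'w'): ·
e7 deliver 0→2: 2[back,v=0,w]
e8 deliver 2→0: ·
e9 deliver 0→3: 3[back,v=0,w]
e10 deliver 3→4: ·
e11 deliver 3→2: ·
e12 deliver 4→1: ·
e13 propose(0,'q'): ·
e14 deliver 0→2: 2[back,v=0,w,q]
e15 deliver 2→0: ·
e16 deliver 0→3: 3[back,v=0,w,q]
e17 propose(4,'w'): ·
e18 deliver 4→1: ·

0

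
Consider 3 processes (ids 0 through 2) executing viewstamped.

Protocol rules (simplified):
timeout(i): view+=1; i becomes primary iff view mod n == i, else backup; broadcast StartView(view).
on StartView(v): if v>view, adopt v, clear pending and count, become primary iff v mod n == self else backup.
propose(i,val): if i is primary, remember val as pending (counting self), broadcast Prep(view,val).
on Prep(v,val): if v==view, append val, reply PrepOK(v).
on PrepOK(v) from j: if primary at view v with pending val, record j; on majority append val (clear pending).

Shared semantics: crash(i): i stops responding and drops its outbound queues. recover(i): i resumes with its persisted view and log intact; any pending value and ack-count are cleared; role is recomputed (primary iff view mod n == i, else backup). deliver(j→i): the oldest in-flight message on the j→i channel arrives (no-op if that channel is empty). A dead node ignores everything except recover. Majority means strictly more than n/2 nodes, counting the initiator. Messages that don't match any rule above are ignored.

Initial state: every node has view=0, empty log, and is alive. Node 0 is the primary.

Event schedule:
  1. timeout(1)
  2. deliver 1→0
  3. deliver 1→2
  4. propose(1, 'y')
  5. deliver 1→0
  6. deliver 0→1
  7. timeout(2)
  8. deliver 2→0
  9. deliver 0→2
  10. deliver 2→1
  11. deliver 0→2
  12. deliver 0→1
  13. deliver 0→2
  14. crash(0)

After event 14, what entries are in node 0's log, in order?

e1 timeout(1): 1[prim,v=1,-]
e2 deliver 1→0: 0[back,v=1,-]
e3 deliver 1→2: 2[back,v=1,-]
e4 propose(1,'y'): ·
e5 deliver 1→0: 0[back,v=1,y]
e6 deliver 0→1: 1[prim,v=1,y]
e7 timeout(2): 2[prim,v=2,-]
e8 deliver 2→0: 0[back,v=2,y]
e9 deliver 0→2: ·
e10 deliver 2→1: 1[back,v=2,y]
e11 deliver 0→2: ·
e12 deliver 0→1: ·
e13 deliver 0→2: ·
e14 crash(0): 0[✗back,v=2,y]

y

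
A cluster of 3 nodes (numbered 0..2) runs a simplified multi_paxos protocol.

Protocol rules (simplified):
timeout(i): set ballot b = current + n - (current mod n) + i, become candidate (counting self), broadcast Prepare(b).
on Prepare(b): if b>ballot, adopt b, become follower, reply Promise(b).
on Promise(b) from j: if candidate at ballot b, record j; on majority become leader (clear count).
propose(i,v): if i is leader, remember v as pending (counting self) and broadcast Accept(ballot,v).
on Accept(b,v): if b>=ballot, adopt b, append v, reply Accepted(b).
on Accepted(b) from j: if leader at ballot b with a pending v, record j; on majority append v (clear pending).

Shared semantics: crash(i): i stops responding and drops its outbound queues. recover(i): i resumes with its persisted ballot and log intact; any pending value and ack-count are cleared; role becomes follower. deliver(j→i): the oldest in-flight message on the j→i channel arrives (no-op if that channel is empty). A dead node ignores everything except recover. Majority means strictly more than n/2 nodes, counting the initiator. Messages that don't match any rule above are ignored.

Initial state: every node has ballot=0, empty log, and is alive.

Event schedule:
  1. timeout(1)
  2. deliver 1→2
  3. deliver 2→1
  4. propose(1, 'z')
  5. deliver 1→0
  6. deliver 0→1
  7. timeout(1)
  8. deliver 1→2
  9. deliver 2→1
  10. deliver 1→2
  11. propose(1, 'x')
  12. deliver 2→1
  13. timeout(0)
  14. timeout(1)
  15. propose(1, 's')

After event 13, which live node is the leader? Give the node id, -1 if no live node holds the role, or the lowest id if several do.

1

1. timeout(1):  <1:cand b4 ->
2. deliver 1→2:  <2:foll b4 ->
3. deliver 2→1:  <1:lead b4 ->
4. propose(1,'z'):  nop
5. deliver 1→0:  <0:foll b4 ->
6. deliver 0→1:  nop
7. timeout(1):  <1:cand b7 ->
8. deliver 1→2:  <2:foll b4 z>
9. deliver 2→1:  nop
10. deliver 1→2:  <2:foll b7 z>
11. propose(1,'x'):  nop
12. deliver 2→1:  <1:lead b7 ->
13. timeout(0):  <0:cand b6 ->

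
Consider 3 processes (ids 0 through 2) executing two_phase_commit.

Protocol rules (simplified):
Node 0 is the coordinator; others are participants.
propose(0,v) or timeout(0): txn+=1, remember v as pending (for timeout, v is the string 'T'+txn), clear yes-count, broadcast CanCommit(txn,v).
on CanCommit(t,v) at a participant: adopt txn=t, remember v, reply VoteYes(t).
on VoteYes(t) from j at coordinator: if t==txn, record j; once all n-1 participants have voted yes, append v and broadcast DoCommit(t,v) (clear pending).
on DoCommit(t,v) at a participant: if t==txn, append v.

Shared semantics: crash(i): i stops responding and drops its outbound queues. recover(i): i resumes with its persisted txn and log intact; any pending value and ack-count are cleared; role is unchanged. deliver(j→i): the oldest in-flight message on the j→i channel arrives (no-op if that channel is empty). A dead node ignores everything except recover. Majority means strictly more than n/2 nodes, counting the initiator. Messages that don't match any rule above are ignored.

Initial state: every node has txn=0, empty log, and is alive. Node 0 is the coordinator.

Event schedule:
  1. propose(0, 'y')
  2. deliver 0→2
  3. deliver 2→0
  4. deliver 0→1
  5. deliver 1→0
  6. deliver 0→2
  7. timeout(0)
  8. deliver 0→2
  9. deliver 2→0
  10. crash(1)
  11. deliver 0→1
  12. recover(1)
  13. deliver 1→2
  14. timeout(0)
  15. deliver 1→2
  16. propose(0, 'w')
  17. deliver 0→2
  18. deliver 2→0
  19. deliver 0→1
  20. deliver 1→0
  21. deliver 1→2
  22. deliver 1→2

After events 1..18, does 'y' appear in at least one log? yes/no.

after 1 — propose(0,'y'): n0:coor/t1/[-]
after 2 — deliver 0→2: n2:part/t1/[-]
after 3 — deliver 2→0: ·
after 4 — deliver 0→1: n1:part/t1/[-]
after 5 — deliver 1→0: n0:coor/t1/[y]
after 6 — deliver 0→2: n2:part/t1/[y]
after 7 — timeout(0): n0:coor/t2/[y]
after 8 — deliver 0→2: n2:part/t2/[y]
after 9 — deliver 2→0: ·
after 10 — crash(1): n1:✗part/t1/[-]
after 11 — deliver 0→1: ·
after 12 — recover(1): n1:part/t1/[-]
after 13 — deliver 1→2: ·
after 14 — timeout(0): n0:coor/t3/[y]
after 15 — deliver 1→2: ·
after 16 — propose(0,'w'): n0:coor/t4/[y]
after 17 — deliver 0→2: n2:part/t3/[y]
after 18 — deliver 2→0: ·

yes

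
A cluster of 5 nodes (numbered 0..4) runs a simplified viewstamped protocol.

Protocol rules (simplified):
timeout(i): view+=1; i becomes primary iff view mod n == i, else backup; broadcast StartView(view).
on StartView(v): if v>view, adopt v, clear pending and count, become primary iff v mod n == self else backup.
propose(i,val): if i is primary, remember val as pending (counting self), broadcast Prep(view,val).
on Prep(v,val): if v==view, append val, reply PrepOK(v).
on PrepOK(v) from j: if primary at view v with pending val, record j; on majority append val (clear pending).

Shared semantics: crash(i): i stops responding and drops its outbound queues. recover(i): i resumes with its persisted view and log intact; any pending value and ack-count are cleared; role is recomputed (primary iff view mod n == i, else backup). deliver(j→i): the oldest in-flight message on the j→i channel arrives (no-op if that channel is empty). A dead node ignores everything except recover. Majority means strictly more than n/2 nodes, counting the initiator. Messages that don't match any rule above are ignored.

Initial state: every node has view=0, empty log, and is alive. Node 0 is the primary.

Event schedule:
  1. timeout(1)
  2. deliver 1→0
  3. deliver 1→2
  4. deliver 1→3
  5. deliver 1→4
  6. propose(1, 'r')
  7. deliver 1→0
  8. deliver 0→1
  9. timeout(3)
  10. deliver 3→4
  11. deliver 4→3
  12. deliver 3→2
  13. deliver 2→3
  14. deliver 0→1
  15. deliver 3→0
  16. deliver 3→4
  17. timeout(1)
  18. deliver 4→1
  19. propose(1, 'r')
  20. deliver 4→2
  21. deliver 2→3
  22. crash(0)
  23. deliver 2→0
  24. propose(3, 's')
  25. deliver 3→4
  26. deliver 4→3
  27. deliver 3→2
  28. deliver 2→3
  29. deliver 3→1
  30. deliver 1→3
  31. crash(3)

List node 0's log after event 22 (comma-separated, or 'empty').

r

after 1 — timeout(1): n1:prim/v1/[-]
after 2 — deliver 1→0: n0:back/v1/[-]
after 3 — deliver 1→2: n2:back/v1/[-]
after 4 — deliver 1→3: n3:back/v1/[-]
after 5 — deliver 1→4: n4:back/v1/[-]
after 6 — propose(1,'r'): ·
after 7 — deliver 1→0: n0:back/v1/[r]
after 8 — deliver 0→1: ·
after 9 — timeout(3): n3:back/v2/[-]
after 10 — deliver 3→4: n4:back/v2/[-]
after 11 — deliver 4→3: ·
after 12 — deliver 3→2: n2:prim/v2/[-]
after 13 — deliver 2→3: ·
after 14 — deliver 0→1: ·
after 15 — deliver 3→0: n0:back/v2/[r]
after 16 — deliver 3→4: ·
after 17 — timeout(1): n1:back/v2/[-]
after 18 — deliver 4→1: ·
after 19 — propose(1,'r'): ·
after 20 — deliver 4→2: ·
after 21 — deliver 2→3: ·
after 22 — crash(0): n0:✗back/v2/[r]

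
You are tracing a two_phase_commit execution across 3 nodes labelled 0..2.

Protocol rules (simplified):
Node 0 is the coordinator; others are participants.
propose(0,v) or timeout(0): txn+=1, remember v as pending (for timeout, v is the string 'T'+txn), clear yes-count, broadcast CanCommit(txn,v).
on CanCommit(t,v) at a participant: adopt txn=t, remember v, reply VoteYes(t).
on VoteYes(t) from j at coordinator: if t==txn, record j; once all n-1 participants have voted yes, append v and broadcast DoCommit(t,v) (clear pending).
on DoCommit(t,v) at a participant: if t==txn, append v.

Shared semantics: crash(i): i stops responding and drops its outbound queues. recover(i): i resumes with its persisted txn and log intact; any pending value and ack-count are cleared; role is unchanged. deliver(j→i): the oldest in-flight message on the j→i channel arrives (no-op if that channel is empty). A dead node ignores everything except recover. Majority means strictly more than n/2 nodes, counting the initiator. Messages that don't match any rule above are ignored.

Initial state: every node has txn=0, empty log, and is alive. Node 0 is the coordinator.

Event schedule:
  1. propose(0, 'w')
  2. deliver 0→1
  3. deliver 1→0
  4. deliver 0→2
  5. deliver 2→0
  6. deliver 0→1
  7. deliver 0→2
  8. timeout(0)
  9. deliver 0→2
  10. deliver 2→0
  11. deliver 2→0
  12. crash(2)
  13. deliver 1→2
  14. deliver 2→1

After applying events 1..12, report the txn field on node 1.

1

after 1 — propose(0,'w'): n0:coor/t1/[-]
after 2 — deliver 0→1: n1:part/t1/[-]
after 3 — deliver 1→0: ·
after 4 — deliver 0→2: n2:part/t1/[-]
after 5 — deliver 2→0: n0:coor/t1/[w]
after 6 — deliver 0→1: n1:part/t1/[w]
after 7 — deliver 0→2: n2:part/t1/[w]
after 8 — timeout(0): n0:coor/t2/[w]
after 9 — deliver 0→2: n2:part/t2/[w]
after 10 — deliver 2→0: ·
after 11 — deliver 2→0: ·
after 12 — crash(2): n2:✗part/t2/[w]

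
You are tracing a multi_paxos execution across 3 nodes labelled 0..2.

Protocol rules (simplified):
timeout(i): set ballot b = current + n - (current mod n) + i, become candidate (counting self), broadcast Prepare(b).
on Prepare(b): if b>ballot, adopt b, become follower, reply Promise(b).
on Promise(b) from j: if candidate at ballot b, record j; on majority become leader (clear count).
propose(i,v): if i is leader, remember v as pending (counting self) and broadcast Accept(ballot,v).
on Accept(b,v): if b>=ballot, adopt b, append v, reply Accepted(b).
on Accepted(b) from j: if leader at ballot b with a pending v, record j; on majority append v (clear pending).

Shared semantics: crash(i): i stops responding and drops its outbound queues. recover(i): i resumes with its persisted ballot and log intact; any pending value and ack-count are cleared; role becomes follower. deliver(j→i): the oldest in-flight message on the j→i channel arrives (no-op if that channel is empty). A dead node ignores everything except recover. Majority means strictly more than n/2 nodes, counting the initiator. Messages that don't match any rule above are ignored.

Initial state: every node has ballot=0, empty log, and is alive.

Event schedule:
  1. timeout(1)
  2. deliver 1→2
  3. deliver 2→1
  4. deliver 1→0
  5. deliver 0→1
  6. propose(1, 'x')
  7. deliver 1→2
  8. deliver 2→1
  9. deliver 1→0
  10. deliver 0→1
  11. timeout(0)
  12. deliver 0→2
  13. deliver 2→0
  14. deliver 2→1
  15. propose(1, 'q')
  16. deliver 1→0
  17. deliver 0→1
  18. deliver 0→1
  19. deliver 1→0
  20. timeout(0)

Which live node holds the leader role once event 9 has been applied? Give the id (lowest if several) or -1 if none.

[1] timeout(1) → N1(cand b4 [-])
[2] deliver 1→2 → N2(foll b4 [-])
[3] deliver 2→1 → N1(lead b4 [-])
[4] deliver 1→0 → N0(foll b4 [-])
[5] deliver 0→1 → ∅
[6] propose(1,'x') → ∅
[7] deliver 1→2 → N2(foll b4 [x])
[8] deliver 2→1 → N1(lead b4 [x])
[9] deliver 1→0 → N0(foll b4 [x])

1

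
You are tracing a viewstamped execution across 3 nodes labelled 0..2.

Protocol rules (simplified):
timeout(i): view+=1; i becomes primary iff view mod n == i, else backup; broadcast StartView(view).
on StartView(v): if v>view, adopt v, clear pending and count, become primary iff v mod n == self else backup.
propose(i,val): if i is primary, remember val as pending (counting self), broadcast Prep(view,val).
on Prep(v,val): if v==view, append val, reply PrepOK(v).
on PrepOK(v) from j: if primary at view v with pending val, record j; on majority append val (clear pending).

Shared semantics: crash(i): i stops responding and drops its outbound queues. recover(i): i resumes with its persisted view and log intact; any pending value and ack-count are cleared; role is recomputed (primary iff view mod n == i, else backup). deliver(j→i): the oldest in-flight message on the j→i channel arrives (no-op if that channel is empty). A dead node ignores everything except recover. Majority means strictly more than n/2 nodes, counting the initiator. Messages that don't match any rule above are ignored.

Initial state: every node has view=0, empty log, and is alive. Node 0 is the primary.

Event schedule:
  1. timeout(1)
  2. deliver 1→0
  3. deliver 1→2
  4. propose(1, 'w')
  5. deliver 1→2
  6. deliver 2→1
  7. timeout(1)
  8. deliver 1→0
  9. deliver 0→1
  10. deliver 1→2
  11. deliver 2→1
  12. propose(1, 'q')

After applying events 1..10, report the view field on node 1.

2

1. timeout(1):  <1:prim v1 ->
2. deliver 1→0:  <0:back v1 ->
3. deliver 1→2:  <2:back v1 ->
4. propose(1,'w'):  nop
5. deliver 1→2:  <2:back v1 w>
6. deliver 2→1:  <1:prim v1 w>
7. timeout(1):  <1:back v2 w>
8. deliver 1→0:  <0:back v1 w>
9. deliver 0→1:  nop
10. deliver 1→2:  <2:prim v2 w>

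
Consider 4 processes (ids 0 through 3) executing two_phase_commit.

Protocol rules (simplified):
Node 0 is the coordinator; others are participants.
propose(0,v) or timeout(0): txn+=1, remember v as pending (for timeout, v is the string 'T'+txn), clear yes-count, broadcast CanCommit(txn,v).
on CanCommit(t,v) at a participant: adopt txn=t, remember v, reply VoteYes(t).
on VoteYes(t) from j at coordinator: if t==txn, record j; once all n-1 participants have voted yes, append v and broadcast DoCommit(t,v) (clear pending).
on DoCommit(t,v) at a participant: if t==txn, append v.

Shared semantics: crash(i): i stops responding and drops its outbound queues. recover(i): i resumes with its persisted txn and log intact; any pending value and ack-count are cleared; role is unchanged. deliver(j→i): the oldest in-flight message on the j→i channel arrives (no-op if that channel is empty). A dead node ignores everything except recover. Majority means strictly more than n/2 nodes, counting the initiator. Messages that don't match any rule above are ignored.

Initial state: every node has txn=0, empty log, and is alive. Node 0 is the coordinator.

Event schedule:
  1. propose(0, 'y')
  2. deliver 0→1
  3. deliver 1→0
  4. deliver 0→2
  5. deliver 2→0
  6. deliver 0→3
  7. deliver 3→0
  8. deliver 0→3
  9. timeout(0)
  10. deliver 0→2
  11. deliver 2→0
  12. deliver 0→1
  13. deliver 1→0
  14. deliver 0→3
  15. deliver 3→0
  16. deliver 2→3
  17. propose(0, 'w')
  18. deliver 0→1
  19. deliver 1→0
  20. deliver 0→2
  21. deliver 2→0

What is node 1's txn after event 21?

e1 propose(0,'y'): 0[coor,t=1,-]
e2 deliver 0→1: 1[part,t=1,-]
e3 deliver 1→0: ·
e4 deliver 0→2: 2[part,t=1,-]
e5 deliver 2→0: ·
e6 deliver 0→3: 3[part,t=1,-]
e7 deliver 3→0: 0[coor,t=1,y]
e8 deliver 0→3: 3[part,t=1,y]
e9 timeout(0): 0[coor,t=2,y]
e10 deliver 0→2: 2[part,t=1,y]
e11 deliver 2→0: ·
e12 deliver 0→1: 1[part,t=1,y]
e13 deliver 1→0: ·
e14 deliver 0→3: 3[part,t=2,y]
e15 deliver 3→0: ·
e16 deliver 2→3: ·
e17 propose(0,'w'): 0[coor,t=3,y]
e18 deliver 0→1: 1[part,t=2,y]
e19 deliver 1→0: ·
e20 deliver 0→2: 2[part,t=2,y]
e21 deliver 2→0: ·

2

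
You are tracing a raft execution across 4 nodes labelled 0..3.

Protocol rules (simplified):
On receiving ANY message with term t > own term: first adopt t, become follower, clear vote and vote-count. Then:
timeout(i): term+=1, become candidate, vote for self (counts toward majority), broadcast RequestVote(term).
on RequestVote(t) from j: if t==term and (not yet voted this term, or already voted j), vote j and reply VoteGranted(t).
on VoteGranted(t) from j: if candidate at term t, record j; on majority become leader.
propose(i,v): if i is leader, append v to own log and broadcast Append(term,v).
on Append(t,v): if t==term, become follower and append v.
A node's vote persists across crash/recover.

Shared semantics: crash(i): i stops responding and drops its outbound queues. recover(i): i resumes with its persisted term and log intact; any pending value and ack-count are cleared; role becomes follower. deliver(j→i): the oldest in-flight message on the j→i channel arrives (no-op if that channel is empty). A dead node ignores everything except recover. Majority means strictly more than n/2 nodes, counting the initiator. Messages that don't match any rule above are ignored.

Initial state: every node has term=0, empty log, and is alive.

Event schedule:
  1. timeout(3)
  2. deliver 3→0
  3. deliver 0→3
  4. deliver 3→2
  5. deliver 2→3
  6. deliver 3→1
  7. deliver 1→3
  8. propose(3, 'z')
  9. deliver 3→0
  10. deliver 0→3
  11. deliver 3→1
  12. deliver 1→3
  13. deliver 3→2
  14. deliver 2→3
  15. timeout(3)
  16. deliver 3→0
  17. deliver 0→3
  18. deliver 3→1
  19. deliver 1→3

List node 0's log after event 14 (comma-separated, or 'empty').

[1] timeout(3) → N3(cand t1 [-])
[2] deliver 3→0 → N0(foll t1 [-])
[3] deliver 0→3 → ∅
[4] deliver 3→2 → N2(foll t1 [-])
[5] deliver 2→3 → N3(lead t1 [-])
[6] deliver 3→1 → N1(foll t1 [-])
[7] deliver 1→3 → ∅
[8] propose(3,'z') → N3(lead t1 [z])
[9] deliver 3→0 → N0(foll t1 [z])
[10] deliver 0→3 → ∅
[11] deliver 3→1 → N1(foll t1 [z])
[12] deliver 1→3 → ∅
[13] deliver 3→2 → N2(foll t1 [z])
[14] deliver 2→3 → ∅

z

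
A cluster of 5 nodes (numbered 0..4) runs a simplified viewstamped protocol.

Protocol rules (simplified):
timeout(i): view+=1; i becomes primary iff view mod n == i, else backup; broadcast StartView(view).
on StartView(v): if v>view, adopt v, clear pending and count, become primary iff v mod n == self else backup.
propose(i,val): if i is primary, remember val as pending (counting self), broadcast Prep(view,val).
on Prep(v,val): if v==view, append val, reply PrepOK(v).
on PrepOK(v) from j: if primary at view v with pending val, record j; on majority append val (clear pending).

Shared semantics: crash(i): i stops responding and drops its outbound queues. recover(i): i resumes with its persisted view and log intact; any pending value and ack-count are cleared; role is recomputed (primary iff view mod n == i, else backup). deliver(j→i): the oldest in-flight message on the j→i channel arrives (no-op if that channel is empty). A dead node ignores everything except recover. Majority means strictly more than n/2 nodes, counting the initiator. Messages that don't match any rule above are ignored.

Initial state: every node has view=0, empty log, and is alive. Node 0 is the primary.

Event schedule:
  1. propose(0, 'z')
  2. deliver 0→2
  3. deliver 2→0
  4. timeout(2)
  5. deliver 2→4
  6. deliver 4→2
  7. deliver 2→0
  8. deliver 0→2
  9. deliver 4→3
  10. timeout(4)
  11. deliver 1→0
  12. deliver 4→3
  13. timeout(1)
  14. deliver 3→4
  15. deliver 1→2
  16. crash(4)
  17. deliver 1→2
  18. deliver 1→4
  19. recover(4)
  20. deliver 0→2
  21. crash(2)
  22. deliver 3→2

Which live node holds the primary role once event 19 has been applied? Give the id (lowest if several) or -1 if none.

e1 propose(0,'z'): ·
e2 deliver 0→2: 2[back,v=0,z]
e3 deliver 2→0: ·
e4 timeout(2): 2[back,v=1,z]
e5 deliver 2→4: 4[back,v=1,-]
e6 deliver 4→2: ·
e7 deliver 2→0: 0[back,v=1,-]
e8 deliver 0→2: ·
e9 deliver 4→3: ·
e10 timeout(4): 4[back,v=2,-]
e11 deliver 1→0: ·
e12 deliver 4→3: 3[back,v=2,-]
e13 timeout(1): 1[prim,v=1,-]
e14 deliver 3→4: ·
e15 deliver 1→2: ·
e16 crash(4): 4[✗back,v=2,-]
e17 deliver 1→2: ·
e18 deliver 1→4: ·
e19 recover(4): 4[back,v=2,-]

1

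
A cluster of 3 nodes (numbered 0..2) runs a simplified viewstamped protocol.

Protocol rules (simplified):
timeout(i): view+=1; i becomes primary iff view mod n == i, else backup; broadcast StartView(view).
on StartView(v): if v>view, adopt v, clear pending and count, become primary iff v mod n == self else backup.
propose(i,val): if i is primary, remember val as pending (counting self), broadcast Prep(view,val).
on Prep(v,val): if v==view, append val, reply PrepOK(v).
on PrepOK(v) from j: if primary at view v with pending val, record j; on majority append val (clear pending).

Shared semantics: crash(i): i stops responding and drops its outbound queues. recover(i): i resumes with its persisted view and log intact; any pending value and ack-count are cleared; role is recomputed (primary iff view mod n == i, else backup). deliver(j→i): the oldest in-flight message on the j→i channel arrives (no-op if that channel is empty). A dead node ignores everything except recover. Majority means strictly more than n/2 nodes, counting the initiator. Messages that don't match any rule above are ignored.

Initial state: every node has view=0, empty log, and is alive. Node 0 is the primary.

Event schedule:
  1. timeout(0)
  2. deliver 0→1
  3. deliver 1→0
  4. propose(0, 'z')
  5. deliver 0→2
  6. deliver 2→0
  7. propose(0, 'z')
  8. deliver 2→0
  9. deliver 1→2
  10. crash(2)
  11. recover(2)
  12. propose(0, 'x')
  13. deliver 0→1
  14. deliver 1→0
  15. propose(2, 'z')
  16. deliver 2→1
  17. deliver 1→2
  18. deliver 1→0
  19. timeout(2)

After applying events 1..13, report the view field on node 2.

1

1. timeout(0):  <0:back v1 ->
2. deliver 0→1:  <1:prim v1 ->
3. deliver 1→0:  nop
4. propose(0,'z'):  nop
5. deliver 0→2:  <2:back v1 ->
6. deliver 2→0:  nop
7. propose(0,'z'):  nop
8. deliver 2→0:  nop
9. deliver 1→2:  nop
10. crash(2):  <2:✗back v1 ->
11. recover(2):  <2:back v1 ->
12. propose(0,'x'):  nop
13. deliver 0→1:  nop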